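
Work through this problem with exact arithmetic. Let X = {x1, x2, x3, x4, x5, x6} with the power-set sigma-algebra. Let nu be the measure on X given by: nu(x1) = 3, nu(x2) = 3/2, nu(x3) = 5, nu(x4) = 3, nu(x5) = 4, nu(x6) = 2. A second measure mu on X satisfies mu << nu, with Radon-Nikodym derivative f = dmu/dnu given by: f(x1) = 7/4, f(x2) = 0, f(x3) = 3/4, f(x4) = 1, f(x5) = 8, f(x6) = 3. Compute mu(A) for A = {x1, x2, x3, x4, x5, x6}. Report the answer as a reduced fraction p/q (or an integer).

By the defining property of the Radon-Nikodym derivative, for every measurable set A,
  mu(A) = integral_A f dnu.
Since nu is a discrete measure concentrated on the atoms of X, the integral over A reduces to the sum
  mu(A) = sum_{x in A} f(x) * nu({x}).
Computing each term:
  x1: f(x1) * nu(x1) = 7/4 * 3 = 21/4.
  x2: f(x2) * nu(x2) = 0 * 3/2 = 0.
  x3: f(x3) * nu(x3) = 3/4 * 5 = 15/4.
  x4: f(x4) * nu(x4) = 1 * 3 = 3.
  x5: f(x5) * nu(x5) = 8 * 4 = 32.
  x6: f(x6) * nu(x6) = 3 * 2 = 6.
Summing: mu(A) = 21/4 + 0 + 15/4 + 3 + 32 + 6 = 50.

50


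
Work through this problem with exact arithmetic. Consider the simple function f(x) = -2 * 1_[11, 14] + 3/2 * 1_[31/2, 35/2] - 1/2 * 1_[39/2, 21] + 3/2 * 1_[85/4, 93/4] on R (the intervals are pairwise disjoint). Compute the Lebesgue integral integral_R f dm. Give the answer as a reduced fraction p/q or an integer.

For a simple function f = sum_i c_i * 1_{A_i} with disjoint A_i,
  integral f dm = sum_i c_i * m(A_i).
Lengths of the A_i:
  m(A_1) = 14 - 11 = 3.
  m(A_2) = 35/2 - 31/2 = 2.
  m(A_3) = 21 - 39/2 = 3/2.
  m(A_4) = 93/4 - 85/4 = 2.
Contributions c_i * m(A_i):
  (-2) * (3) = -6.
  (3/2) * (2) = 3.
  (-1/2) * (3/2) = -3/4.
  (3/2) * (2) = 3.
Total: -6 + 3 - 3/4 + 3 = -3/4.

-3/4


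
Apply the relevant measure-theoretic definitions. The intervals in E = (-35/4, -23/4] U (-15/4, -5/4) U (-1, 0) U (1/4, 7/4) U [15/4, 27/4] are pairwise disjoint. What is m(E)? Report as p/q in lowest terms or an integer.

For pairwise disjoint intervals, m(union_i I_i) = sum_i m(I_i),
and m is invariant under swapping open/closed endpoints (single points have measure 0).
So m(E) = sum_i (b_i - a_i).
  I_1 has length -23/4 - (-35/4) = 3.
  I_2 has length -5/4 - (-15/4) = 5/2.
  I_3 has length 0 - (-1) = 1.
  I_4 has length 7/4 - 1/4 = 3/2.
  I_5 has length 27/4 - 15/4 = 3.
Summing:
  m(E) = 3 + 5/2 + 1 + 3/2 + 3 = 11.

11


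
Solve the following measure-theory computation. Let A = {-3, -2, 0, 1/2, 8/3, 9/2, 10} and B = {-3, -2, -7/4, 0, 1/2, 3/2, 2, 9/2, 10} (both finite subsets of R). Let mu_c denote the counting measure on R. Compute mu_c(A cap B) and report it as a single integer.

Counting measure on a finite set equals cardinality. mu_c(A cap B) = |A cap B| (elements appearing in both).
Enumerating the elements of A that also lie in B gives 6 element(s).
So mu_c(A cap B) = 6.

6


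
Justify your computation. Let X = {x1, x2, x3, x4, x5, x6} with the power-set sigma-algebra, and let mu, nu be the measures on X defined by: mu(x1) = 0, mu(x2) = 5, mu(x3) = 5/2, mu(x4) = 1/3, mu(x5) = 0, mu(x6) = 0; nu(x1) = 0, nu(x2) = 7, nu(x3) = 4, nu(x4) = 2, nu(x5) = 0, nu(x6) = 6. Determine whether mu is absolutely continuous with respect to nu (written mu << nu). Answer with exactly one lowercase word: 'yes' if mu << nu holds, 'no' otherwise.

mu << nu means: every nu-null measurable set is also mu-null; equivalently, for every atom x, if nu({x}) = 0 then mu({x}) = 0.
Checking each atom:
  x1: nu = 0, mu = 0 -> consistent with mu << nu.
  x2: nu = 7 > 0 -> no constraint.
  x3: nu = 4 > 0 -> no constraint.
  x4: nu = 2 > 0 -> no constraint.
  x5: nu = 0, mu = 0 -> consistent with mu << nu.
  x6: nu = 6 > 0 -> no constraint.
No atom violates the condition. Therefore mu << nu.

yes


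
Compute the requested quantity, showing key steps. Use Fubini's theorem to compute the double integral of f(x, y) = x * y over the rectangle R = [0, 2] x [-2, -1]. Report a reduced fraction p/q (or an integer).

f(x, y) is a tensor product of a function of x and a function of y, and both factors are bounded continuous (hence Lebesgue integrable) on the rectangle, so Fubini's theorem applies:
  integral_R f d(m x m) = (integral_a1^b1 x dx) * (integral_a2^b2 y dy).
Inner integral in x: integral_{0}^{2} x dx = (2^2 - 0^2)/2
  = 2.
Inner integral in y: integral_{-2}^{-1} y dy = ((-1)^2 - (-2)^2)/2
  = -3/2.
Product: (2) * (-3/2) = -3.

-3


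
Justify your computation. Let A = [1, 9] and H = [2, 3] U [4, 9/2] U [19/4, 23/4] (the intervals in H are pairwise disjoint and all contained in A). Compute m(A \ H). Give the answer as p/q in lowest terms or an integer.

The ambient interval has length m(A) = 9 - 1 = 8.
Since the holes are disjoint and sit inside A, by finite additivity
  m(H) = sum_i (b_i - a_i), and m(A \ H) = m(A) - m(H).
Computing the hole measures:
  m(H_1) = 3 - 2 = 1.
  m(H_2) = 9/2 - 4 = 1/2.
  m(H_3) = 23/4 - 19/4 = 1.
Summed: m(H) = 1 + 1/2 + 1 = 5/2.
So m(A \ H) = 8 - 5/2 = 11/2.

11/2


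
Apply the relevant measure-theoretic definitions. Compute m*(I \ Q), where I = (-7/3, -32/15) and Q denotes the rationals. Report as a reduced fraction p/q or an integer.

The interval I = (-7/3, -32/15) has m(I) = -32/15 - (-7/3) = 1/5 (endpoints are measure-zero, so open/closed/half-open agree). Write I = (I cap Q) u (I \ Q). The rationals in I are countable, so m*(I cap Q) = 0 (cover each rational by intervals whose total length is arbitrarily small). By countable subadditivity m*(I) <= m*(I cap Q) + m*(I \ Q), hence m*(I \ Q) >= m(I) = 1/5. The reverse inequality m*(I \ Q) <= m*(I) = 1/5 is trivial since (I \ Q) is a subset of I. Therefore m*(I \ Q) = 1/5.

1/5


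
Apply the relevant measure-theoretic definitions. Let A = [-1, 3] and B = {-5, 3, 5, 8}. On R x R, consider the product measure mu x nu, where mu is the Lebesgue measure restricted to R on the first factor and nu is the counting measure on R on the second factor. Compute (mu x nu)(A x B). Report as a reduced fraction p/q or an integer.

For a measurable rectangle A x B, the product measure satisfies
  (mu x nu)(A x B) = mu(A) * nu(B).
  mu(A) = 4.
  nu(B) = 4.
  (mu x nu)(A x B) = 4 * 4 = 16.

16


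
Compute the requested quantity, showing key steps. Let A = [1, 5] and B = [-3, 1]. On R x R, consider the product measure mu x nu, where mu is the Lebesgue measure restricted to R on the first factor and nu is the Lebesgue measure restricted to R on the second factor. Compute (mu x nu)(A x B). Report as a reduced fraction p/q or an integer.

For a measurable rectangle A x B, the product measure satisfies
  (mu x nu)(A x B) = mu(A) * nu(B).
  mu(A) = 4.
  nu(B) = 4.
  (mu x nu)(A x B) = 4 * 4 = 16.

16


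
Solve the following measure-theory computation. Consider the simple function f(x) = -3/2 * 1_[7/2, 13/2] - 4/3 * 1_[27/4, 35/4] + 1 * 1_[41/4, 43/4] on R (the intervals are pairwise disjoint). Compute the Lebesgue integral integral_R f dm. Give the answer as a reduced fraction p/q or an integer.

For a simple function f = sum_i c_i * 1_{A_i} with disjoint A_i,
  integral f dm = sum_i c_i * m(A_i).
Lengths of the A_i:
  m(A_1) = 13/2 - 7/2 = 3.
  m(A_2) = 35/4 - 27/4 = 2.
  m(A_3) = 43/4 - 41/4 = 1/2.
Contributions c_i * m(A_i):
  (-3/2) * (3) = -9/2.
  (-4/3) * (2) = -8/3.
  (1) * (1/2) = 1/2.
Total: -9/2 - 8/3 + 1/2 = -20/3.

-20/3


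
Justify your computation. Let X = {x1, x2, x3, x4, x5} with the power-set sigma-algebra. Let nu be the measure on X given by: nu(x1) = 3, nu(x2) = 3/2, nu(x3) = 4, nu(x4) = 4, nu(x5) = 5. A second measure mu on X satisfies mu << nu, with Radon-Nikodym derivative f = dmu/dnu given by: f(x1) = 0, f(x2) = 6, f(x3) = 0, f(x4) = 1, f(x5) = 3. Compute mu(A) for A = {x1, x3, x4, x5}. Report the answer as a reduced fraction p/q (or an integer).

By the defining property of the Radon-Nikodym derivative, for every measurable set A,
  mu(A) = integral_A f dnu.
Since nu is a discrete measure concentrated on the atoms of X, the integral over A reduces to the sum
  mu(A) = sum_{x in A} f(x) * nu({x}).
Computing each term:
  x1: f(x1) * nu(x1) = 0 * 3 = 0.
  x3: f(x3) * nu(x3) = 0 * 4 = 0.
  x4: f(x4) * nu(x4) = 1 * 4 = 4.
  x5: f(x5) * nu(x5) = 3 * 5 = 15.
Summing: mu(A) = 0 + 0 + 4 + 15 = 19.

19


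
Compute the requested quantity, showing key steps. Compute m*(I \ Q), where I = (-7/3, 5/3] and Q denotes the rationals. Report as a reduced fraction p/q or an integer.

The interval I = (-7/3, 5/3] has m(I) = 5/3 - (-7/3) = 4 (endpoints are measure-zero, so open/closed/half-open agree). Write I = (I cap Q) u (I \ Q). The rationals in I are countable, so m*(I cap Q) = 0 (cover each rational by intervals whose total length is arbitrarily small). By countable subadditivity m*(I) <= m*(I cap Q) + m*(I \ Q), hence m*(I \ Q) >= m(I) = 4. The reverse inequality m*(I \ Q) <= m*(I) = 4 is trivial since (I \ Q) is a subset of I. Therefore m*(I \ Q) = 4.

4


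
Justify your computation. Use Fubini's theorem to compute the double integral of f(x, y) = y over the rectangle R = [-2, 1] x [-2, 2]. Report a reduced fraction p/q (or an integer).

f(x, y) is a tensor product of a function of x and a function of y, and both factors are bounded continuous (hence Lebesgue integrable) on the rectangle, so Fubini's theorem applies:
  integral_R f d(m x m) = (integral_a1^b1 1 dx) * (integral_a2^b2 y dy).
Inner integral in x: integral_{-2}^{1} 1 dx = (1^1 - (-2)^1)/1
  = 3.
Inner integral in y: integral_{-2}^{2} y dy = (2^2 - (-2)^2)/2
  = 0.
Product: (3) * (0) = 0.

0


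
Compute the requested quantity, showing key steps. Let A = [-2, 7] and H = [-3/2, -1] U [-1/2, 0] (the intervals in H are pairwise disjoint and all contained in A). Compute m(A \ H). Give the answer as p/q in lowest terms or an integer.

The ambient interval has length m(A) = 7 - (-2) = 9.
Since the holes are disjoint and sit inside A, by finite additivity
  m(H) = sum_i (b_i - a_i), and m(A \ H) = m(A) - m(H).
Computing the hole measures:
  m(H_1) = -1 - (-3/2) = 1/2.
  m(H_2) = 0 - (-1/2) = 1/2.
Summed: m(H) = 1/2 + 1/2 = 1.
So m(A \ H) = 9 - 1 = 8.

8


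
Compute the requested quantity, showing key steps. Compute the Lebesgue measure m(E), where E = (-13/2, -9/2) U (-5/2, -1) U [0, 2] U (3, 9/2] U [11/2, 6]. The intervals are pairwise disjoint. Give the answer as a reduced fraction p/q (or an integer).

For pairwise disjoint intervals, m(union_i I_i) = sum_i m(I_i),
and m is invariant under swapping open/closed endpoints (single points have measure 0).
So m(E) = sum_i (b_i - a_i).
  I_1 has length -9/2 - (-13/2) = 2.
  I_2 has length -1 - (-5/2) = 3/2.
  I_3 has length 2 - 0 = 2.
  I_4 has length 9/2 - 3 = 3/2.
  I_5 has length 6 - 11/2 = 1/2.
Summing:
  m(E) = 2 + 3/2 + 2 + 3/2 + 1/2 = 15/2.

15/2


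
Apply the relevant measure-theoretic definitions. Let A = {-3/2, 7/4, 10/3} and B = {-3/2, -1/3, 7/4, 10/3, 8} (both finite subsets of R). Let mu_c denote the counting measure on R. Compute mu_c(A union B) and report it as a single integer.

Counting measure on a finite set equals cardinality. By inclusion-exclusion, |A union B| = |A| + |B| - |A cap B|.
|A| = 3, |B| = 5, |A cap B| = 3.
So mu_c(A union B) = 3 + 5 - 3 = 5.

5


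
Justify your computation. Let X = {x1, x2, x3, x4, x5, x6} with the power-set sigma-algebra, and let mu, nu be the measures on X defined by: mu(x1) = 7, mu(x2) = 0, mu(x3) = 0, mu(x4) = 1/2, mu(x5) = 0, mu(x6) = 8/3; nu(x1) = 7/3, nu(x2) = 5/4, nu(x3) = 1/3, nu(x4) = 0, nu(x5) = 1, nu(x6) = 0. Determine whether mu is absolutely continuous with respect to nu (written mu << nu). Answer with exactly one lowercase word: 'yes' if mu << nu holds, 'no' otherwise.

mu << nu means: every nu-null measurable set is also mu-null; equivalently, for every atom x, if nu({x}) = 0 then mu({x}) = 0.
Checking each atom:
  x1: nu = 7/3 > 0 -> no constraint.
  x2: nu = 5/4 > 0 -> no constraint.
  x3: nu = 1/3 > 0 -> no constraint.
  x4: nu = 0, mu = 1/2 > 0 -> violates mu << nu.
  x5: nu = 1 > 0 -> no constraint.
  x6: nu = 0, mu = 8/3 > 0 -> violates mu << nu.
The atom(s) x4, x6 violate the condition (nu = 0 but mu > 0). Therefore mu is NOT absolutely continuous w.r.t. nu.

no


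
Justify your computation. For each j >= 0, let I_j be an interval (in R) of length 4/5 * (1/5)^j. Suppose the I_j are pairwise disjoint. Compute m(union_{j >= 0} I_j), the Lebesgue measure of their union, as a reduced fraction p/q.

By countable additivity of the Lebesgue measure on pairwise disjoint measurable sets,
  m(union_{j >= 0} I_j) = sum_{j >= 0} m(I_j) = sum_{j >= 0} a * r^j,
  with a = 4/5 and r = 1/5.
Since 0 < r = 1/5 < 1, the geometric series converges:
  sum_{j >= 0} a * r^j = a / (1 - r).
  = 4/5 / (1 - 1/5)
  = 4/5 / (4/5)
  = 1.

1


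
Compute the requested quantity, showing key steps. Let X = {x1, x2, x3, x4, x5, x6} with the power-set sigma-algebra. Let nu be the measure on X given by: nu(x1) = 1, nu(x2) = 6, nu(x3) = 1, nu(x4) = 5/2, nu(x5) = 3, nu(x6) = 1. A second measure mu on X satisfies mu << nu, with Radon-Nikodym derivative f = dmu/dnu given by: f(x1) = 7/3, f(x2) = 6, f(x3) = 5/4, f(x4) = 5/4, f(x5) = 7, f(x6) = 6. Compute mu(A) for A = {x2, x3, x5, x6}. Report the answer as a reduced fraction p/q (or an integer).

By the defining property of the Radon-Nikodym derivative, for every measurable set A,
  mu(A) = integral_A f dnu.
Since nu is a discrete measure concentrated on the atoms of X, the integral over A reduces to the sum
  mu(A) = sum_{x in A} f(x) * nu({x}).
Computing each term:
  x2: f(x2) * nu(x2) = 6 * 6 = 36.
  x3: f(x3) * nu(x3) = 5/4 * 1 = 5/4.
  x5: f(x5) * nu(x5) = 7 * 3 = 21.
  x6: f(x6) * nu(x6) = 6 * 1 = 6.
Summing: mu(A) = 36 + 5/4 + 21 + 6 = 257/4.

257/4


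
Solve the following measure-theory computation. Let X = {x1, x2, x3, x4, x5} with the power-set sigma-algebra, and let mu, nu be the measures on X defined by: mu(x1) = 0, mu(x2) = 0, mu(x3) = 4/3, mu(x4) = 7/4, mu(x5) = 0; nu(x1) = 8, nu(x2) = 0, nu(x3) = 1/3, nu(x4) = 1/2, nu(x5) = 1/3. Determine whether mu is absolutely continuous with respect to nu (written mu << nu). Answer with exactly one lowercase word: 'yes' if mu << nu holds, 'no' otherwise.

mu << nu means: every nu-null measurable set is also mu-null; equivalently, for every atom x, if nu({x}) = 0 then mu({x}) = 0.
Checking each atom:
  x1: nu = 8 > 0 -> no constraint.
  x2: nu = 0, mu = 0 -> consistent with mu << nu.
  x3: nu = 1/3 > 0 -> no constraint.
  x4: nu = 1/2 > 0 -> no constraint.
  x5: nu = 1/3 > 0 -> no constraint.
No atom violates the condition. Therefore mu << nu.

yes


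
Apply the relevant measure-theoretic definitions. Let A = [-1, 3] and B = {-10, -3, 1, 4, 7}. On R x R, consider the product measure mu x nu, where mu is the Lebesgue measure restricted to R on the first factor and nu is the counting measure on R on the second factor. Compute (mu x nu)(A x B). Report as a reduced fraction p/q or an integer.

For a measurable rectangle A x B, the product measure satisfies
  (mu x nu)(A x B) = mu(A) * nu(B).
  mu(A) = 4.
  nu(B) = 5.
  (mu x nu)(A x B) = 4 * 5 = 20.

20


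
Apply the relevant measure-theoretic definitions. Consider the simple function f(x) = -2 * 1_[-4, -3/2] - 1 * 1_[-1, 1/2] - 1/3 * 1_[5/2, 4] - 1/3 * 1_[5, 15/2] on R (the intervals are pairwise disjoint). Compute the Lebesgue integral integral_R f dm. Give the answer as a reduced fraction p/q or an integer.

For a simple function f = sum_i c_i * 1_{A_i} with disjoint A_i,
  integral f dm = sum_i c_i * m(A_i).
Lengths of the A_i:
  m(A_1) = -3/2 - (-4) = 5/2.
  m(A_2) = 1/2 - (-1) = 3/2.
  m(A_3) = 4 - 5/2 = 3/2.
  m(A_4) = 15/2 - 5 = 5/2.
Contributions c_i * m(A_i):
  (-2) * (5/2) = -5.
  (-1) * (3/2) = -3/2.
  (-1/3) * (3/2) = -1/2.
  (-1/3) * (5/2) = -5/6.
Total: -5 - 3/2 - 1/2 - 5/6 = -47/6.

-47/6


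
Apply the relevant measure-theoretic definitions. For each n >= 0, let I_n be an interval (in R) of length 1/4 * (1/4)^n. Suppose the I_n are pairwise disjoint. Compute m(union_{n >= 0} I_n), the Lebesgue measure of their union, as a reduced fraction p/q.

By countable additivity of the Lebesgue measure on pairwise disjoint measurable sets,
  m(union_{n >= 0} I_n) = sum_{n >= 0} m(I_n) = sum_{n >= 0} a * r^n,
  with a = 1/4 and r = 1/4.
Since 0 < r = 1/4 < 1, the geometric series converges:
  sum_{n >= 0} a * r^n = a / (1 - r).
  = 1/4 / (1 - 1/4)
  = 1/4 / (3/4)
  = 1/3.

1/3


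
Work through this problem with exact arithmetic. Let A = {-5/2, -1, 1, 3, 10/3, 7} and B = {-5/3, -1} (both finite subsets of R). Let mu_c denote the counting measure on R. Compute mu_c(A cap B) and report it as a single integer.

Counting measure on a finite set equals cardinality. mu_c(A cap B) = |A cap B| (elements appearing in both).
Enumerating the elements of A that also lie in B gives 1 element(s).
So mu_c(A cap B) = 1.

1


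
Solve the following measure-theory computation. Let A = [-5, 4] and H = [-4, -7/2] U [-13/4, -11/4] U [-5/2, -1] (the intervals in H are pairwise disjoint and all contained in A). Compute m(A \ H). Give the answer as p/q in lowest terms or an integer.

The ambient interval has length m(A) = 4 - (-5) = 9.
Since the holes are disjoint and sit inside A, by finite additivity
  m(H) = sum_i (b_i - a_i), and m(A \ H) = m(A) - m(H).
Computing the hole measures:
  m(H_1) = -7/2 - (-4) = 1/2.
  m(H_2) = -11/4 - (-13/4) = 1/2.
  m(H_3) = -1 - (-5/2) = 3/2.
Summed: m(H) = 1/2 + 1/2 + 3/2 = 5/2.
So m(A \ H) = 9 - 5/2 = 13/2.

13/2


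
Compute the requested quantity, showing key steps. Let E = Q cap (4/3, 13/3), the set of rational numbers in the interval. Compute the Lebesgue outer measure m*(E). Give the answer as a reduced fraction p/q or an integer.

Q cap (4/3, 13/3) is countable; list its elements as q_1, q_2, ... . Fix eps > 0 and cover the k-th point by an interval of length eps * 2^(-k). The cover has total length eps * sum_{k>=1} 2^(-k) = eps, so by definition of outer measure m*(Q cap (4/3, 13/3)) <= eps. Since eps was arbitrary and m* >= 0, the outer measure is 0.

0


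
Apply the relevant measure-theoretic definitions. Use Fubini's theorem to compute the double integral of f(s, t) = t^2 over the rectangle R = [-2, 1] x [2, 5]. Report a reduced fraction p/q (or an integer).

f(s, t) is a tensor product of a function of s and a function of t, and both factors are bounded continuous (hence Lebesgue integrable) on the rectangle, so Fubini's theorem applies:
  integral_R f d(m x m) = (integral_a1^b1 1 ds) * (integral_a2^b2 t^2 dt).
Inner integral in s: integral_{-2}^{1} 1 ds = (1^1 - (-2)^1)/1
  = 3.
Inner integral in t: integral_{2}^{5} t^2 dt = (5^3 - 2^3)/3
  = 39.
Product: (3) * (39) = 117.

117


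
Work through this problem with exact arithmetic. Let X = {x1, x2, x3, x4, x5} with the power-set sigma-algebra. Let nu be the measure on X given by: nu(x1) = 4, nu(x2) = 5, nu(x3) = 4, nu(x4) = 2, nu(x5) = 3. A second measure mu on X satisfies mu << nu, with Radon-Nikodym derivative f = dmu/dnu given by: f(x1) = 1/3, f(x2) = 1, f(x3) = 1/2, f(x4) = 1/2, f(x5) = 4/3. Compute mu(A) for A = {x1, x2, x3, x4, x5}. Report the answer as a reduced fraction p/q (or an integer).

By the defining property of the Radon-Nikodym derivative, for every measurable set A,
  mu(A) = integral_A f dnu.
Since nu is a discrete measure concentrated on the atoms of X, the integral over A reduces to the sum
  mu(A) = sum_{x in A} f(x) * nu({x}).
Computing each term:
  x1: f(x1) * nu(x1) = 1/3 * 4 = 4/3.
  x2: f(x2) * nu(x2) = 1 * 5 = 5.
  x3: f(x3) * nu(x3) = 1/2 * 4 = 2.
  x4: f(x4) * nu(x4) = 1/2 * 2 = 1.
  x5: f(x5) * nu(x5) = 4/3 * 3 = 4.
Summing: mu(A) = 4/3 + 5 + 2 + 1 + 4 = 40/3.

40/3


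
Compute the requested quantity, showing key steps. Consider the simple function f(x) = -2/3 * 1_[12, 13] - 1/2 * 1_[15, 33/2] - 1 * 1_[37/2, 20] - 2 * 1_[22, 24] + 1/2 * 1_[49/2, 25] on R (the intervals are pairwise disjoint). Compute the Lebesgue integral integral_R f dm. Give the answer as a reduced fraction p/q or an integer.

For a simple function f = sum_i c_i * 1_{A_i} with disjoint A_i,
  integral f dm = sum_i c_i * m(A_i).
Lengths of the A_i:
  m(A_1) = 13 - 12 = 1.
  m(A_2) = 33/2 - 15 = 3/2.
  m(A_3) = 20 - 37/2 = 3/2.
  m(A_4) = 24 - 22 = 2.
  m(A_5) = 25 - 49/2 = 1/2.
Contributions c_i * m(A_i):
  (-2/3) * (1) = -2/3.
  (-1/2) * (3/2) = -3/4.
  (-1) * (3/2) = -3/2.
  (-2) * (2) = -4.
  (1/2) * (1/2) = 1/4.
Total: -2/3 - 3/4 - 3/2 - 4 + 1/4 = -20/3.

-20/3


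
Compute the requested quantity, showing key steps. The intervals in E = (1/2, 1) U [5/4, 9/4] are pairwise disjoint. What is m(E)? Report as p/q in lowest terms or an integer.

For pairwise disjoint intervals, m(union_i I_i) = sum_i m(I_i),
and m is invariant under swapping open/closed endpoints (single points have measure 0).
So m(E) = sum_i (b_i - a_i).
  I_1 has length 1 - 1/2 = 1/2.
  I_2 has length 9/4 - 5/4 = 1.
Summing:
  m(E) = 1/2 + 1 = 3/2.

3/2


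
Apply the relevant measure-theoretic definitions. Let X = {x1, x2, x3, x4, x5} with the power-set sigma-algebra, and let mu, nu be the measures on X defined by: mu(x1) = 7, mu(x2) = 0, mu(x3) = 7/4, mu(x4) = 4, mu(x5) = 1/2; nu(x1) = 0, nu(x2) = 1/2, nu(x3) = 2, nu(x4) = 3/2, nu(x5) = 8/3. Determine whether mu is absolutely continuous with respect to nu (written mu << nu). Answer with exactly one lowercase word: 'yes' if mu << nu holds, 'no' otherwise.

mu << nu means: every nu-null measurable set is also mu-null; equivalently, for every atom x, if nu({x}) = 0 then mu({x}) = 0.
Checking each atom:
  x1: nu = 0, mu = 7 > 0 -> violates mu << nu.
  x2: nu = 1/2 > 0 -> no constraint.
  x3: nu = 2 > 0 -> no constraint.
  x4: nu = 3/2 > 0 -> no constraint.
  x5: nu = 8/3 > 0 -> no constraint.
The atom(s) x1 violate the condition (nu = 0 but mu > 0). Therefore mu is NOT absolutely continuous w.r.t. nu.

no


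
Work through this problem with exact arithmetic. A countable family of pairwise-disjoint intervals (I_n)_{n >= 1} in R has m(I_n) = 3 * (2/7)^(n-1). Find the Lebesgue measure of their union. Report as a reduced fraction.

By countable additivity of the Lebesgue measure on pairwise disjoint measurable sets,
  m(union_{n >= 1} I_n) = sum_{n >= 1} m(I_n) = sum_{n >= 1} a * r^(n-1),
  with a = 3 and r = 2/7.
Since 0 < r = 2/7 < 1, the geometric series converges:
  sum_{n >= 1} a * r^(n-1) = a / (1 - r).
  = 3 / (1 - 2/7)
  = 3 / (5/7)
  = 21/5.

21/5


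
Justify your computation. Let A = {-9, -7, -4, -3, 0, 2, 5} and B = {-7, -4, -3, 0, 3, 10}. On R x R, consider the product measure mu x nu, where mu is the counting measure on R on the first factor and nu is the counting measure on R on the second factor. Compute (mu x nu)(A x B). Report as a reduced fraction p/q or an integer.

For a measurable rectangle A x B, the product measure satisfies
  (mu x nu)(A x B) = mu(A) * nu(B).
  mu(A) = 7.
  nu(B) = 6.
  (mu x nu)(A x B) = 7 * 6 = 42.

42


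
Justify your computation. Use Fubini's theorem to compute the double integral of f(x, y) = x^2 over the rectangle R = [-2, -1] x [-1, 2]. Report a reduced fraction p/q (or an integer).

f(x, y) is a tensor product of a function of x and a function of y, and both factors are bounded continuous (hence Lebesgue integrable) on the rectangle, so Fubini's theorem applies:
  integral_R f d(m x m) = (integral_a1^b1 x^2 dx) * (integral_a2^b2 1 dy).
Inner integral in x: integral_{-2}^{-1} x^2 dx = ((-1)^3 - (-2)^3)/3
  = 7/3.
Inner integral in y: integral_{-1}^{2} 1 dy = (2^1 - (-1)^1)/1
  = 3.
Product: (7/3) * (3) = 7.

7


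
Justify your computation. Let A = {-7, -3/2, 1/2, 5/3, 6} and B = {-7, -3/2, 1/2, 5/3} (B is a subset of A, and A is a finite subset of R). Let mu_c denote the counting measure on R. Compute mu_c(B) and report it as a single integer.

Counting measure assigns mu_c(E) = |E| (number of elements) when E is finite.
B has 4 element(s), so mu_c(B) = 4.

4


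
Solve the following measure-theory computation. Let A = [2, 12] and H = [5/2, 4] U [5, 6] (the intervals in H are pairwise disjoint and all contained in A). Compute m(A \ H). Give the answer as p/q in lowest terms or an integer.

The ambient interval has length m(A) = 12 - 2 = 10.
Since the holes are disjoint and sit inside A, by finite additivity
  m(H) = sum_i (b_i - a_i), and m(A \ H) = m(A) - m(H).
Computing the hole measures:
  m(H_1) = 4 - 5/2 = 3/2.
  m(H_2) = 6 - 5 = 1.
Summed: m(H) = 3/2 + 1 = 5/2.
So m(A \ H) = 10 - 5/2 = 15/2.

15/2


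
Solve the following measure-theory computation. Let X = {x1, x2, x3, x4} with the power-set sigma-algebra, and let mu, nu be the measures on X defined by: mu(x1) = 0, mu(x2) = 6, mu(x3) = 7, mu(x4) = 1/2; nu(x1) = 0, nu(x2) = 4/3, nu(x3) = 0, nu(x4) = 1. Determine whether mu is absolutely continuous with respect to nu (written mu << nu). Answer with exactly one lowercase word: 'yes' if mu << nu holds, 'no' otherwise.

mu << nu means: every nu-null measurable set is also mu-null; equivalently, for every atom x, if nu({x}) = 0 then mu({x}) = 0.
Checking each atom:
  x1: nu = 0, mu = 0 -> consistent with mu << nu.
  x2: nu = 4/3 > 0 -> no constraint.
  x3: nu = 0, mu = 7 > 0 -> violates mu << nu.
  x4: nu = 1 > 0 -> no constraint.
The atom(s) x3 violate the condition (nu = 0 but mu > 0). Therefore mu is NOT absolutely continuous w.r.t. nu.

no


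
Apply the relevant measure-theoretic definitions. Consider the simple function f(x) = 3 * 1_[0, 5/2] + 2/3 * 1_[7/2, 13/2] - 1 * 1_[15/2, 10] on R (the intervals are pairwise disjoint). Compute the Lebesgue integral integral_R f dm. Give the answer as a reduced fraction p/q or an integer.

For a simple function f = sum_i c_i * 1_{A_i} with disjoint A_i,
  integral f dm = sum_i c_i * m(A_i).
Lengths of the A_i:
  m(A_1) = 5/2 - 0 = 5/2.
  m(A_2) = 13/2 - 7/2 = 3.
  m(A_3) = 10 - 15/2 = 5/2.
Contributions c_i * m(A_i):
  (3) * (5/2) = 15/2.
  (2/3) * (3) = 2.
  (-1) * (5/2) = -5/2.
Total: 15/2 + 2 - 5/2 = 7.

7


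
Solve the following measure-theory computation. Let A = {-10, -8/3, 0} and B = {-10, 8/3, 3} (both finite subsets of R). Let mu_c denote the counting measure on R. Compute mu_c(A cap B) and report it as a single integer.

Counting measure on a finite set equals cardinality. mu_c(A cap B) = |A cap B| (elements appearing in both).
Enumerating the elements of A that also lie in B gives 1 element(s).
So mu_c(A cap B) = 1.

1


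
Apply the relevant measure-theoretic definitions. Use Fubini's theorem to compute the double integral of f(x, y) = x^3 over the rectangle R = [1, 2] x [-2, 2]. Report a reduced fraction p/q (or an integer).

f(x, y) is a tensor product of a function of x and a function of y, and both factors are bounded continuous (hence Lebesgue integrable) on the rectangle, so Fubini's theorem applies:
  integral_R f d(m x m) = (integral_a1^b1 x^3 dx) * (integral_a2^b2 1 dy).
Inner integral in x: integral_{1}^{2} x^3 dx = (2^4 - 1^4)/4
  = 15/4.
Inner integral in y: integral_{-2}^{2} 1 dy = (2^1 - (-2)^1)/1
  = 4.
Product: (15/4) * (4) = 15.

15


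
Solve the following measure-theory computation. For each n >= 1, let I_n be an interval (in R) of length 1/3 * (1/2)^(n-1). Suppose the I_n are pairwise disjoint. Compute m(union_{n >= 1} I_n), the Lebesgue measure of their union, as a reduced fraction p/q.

By countable additivity of the Lebesgue measure on pairwise disjoint measurable sets,
  m(union_{n >= 1} I_n) = sum_{n >= 1} m(I_n) = sum_{n >= 1} a * r^(n-1),
  with a = 1/3 and r = 1/2.
Since 0 < r = 1/2 < 1, the geometric series converges:
  sum_{n >= 1} a * r^(n-1) = a / (1 - r).
  = 1/3 / (1 - 1/2)
  = 1/3 / (1/2)
  = 2/3.

2/3


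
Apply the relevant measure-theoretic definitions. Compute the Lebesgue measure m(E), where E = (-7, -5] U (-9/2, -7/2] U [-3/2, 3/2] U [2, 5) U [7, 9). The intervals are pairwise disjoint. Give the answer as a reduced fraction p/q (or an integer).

For pairwise disjoint intervals, m(union_i I_i) = sum_i m(I_i),
and m is invariant under swapping open/closed endpoints (single points have measure 0).
So m(E) = sum_i (b_i - a_i).
  I_1 has length -5 - (-7) = 2.
  I_2 has length -7/2 - (-9/2) = 1.
  I_3 has length 3/2 - (-3/2) = 3.
  I_4 has length 5 - 2 = 3.
  I_5 has length 9 - 7 = 2.
Summing:
  m(E) = 2 + 1 + 3 + 3 + 2 = 11.

11


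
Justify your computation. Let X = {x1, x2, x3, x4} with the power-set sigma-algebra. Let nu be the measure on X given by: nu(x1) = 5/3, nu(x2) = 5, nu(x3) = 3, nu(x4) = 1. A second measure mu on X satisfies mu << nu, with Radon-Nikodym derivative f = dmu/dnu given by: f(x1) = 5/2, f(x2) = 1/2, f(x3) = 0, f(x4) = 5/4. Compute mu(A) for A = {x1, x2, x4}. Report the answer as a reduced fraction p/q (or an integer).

By the defining property of the Radon-Nikodym derivative, for every measurable set A,
  mu(A) = integral_A f dnu.
Since nu is a discrete measure concentrated on the atoms of X, the integral over A reduces to the sum
  mu(A) = sum_{x in A} f(x) * nu({x}).
Computing each term:
  x1: f(x1) * nu(x1) = 5/2 * 5/3 = 25/6.
  x2: f(x2) * nu(x2) = 1/2 * 5 = 5/2.
  x4: f(x4) * nu(x4) = 5/4 * 1 = 5/4.
Summing: mu(A) = 25/6 + 5/2 + 5/4 = 95/12.

95/12


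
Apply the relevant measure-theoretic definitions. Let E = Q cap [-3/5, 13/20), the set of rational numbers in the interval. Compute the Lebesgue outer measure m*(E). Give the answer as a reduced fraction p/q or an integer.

The set Q cap [-3/5, 13/20) is countable (a subset of the countable set Q). Lebesgue outer measure of any countable set is 0: each singleton {q} has m*({q}) = 0, and by countable subadditivity m*(union_k {q_k}) <= sum_k m*({q_k}) = sum_k 0 = 0. The reverse inequality m*(E) >= 0 is automatic. So m*(Q cap [-3/5, 13/20)) = 0.

0


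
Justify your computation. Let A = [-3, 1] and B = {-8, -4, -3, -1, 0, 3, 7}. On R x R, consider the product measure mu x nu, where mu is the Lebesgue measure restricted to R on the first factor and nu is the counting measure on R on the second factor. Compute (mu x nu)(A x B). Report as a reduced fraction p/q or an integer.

For a measurable rectangle A x B, the product measure satisfies
  (mu x nu)(A x B) = mu(A) * nu(B).
  mu(A) = 4.
  nu(B) = 7.
  (mu x nu)(A x B) = 4 * 7 = 28.

28


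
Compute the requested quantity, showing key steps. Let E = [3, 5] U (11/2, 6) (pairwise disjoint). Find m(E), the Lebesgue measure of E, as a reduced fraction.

For pairwise disjoint intervals, m(union_i I_i) = sum_i m(I_i),
and m is invariant under swapping open/closed endpoints (single points have measure 0).
So m(E) = sum_i (b_i - a_i).
  I_1 has length 5 - 3 = 2.
  I_2 has length 6 - 11/2 = 1/2.
Summing:
  m(E) = 2 + 1/2 = 5/2.

5/2


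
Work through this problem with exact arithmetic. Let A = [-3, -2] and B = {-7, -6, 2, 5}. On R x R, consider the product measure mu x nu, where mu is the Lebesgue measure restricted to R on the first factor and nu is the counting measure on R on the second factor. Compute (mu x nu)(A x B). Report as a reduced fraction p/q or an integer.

For a measurable rectangle A x B, the product measure satisfies
  (mu x nu)(A x B) = mu(A) * nu(B).
  mu(A) = 1.
  nu(B) = 4.
  (mu x nu)(A x B) = 1 * 4 = 4.

4


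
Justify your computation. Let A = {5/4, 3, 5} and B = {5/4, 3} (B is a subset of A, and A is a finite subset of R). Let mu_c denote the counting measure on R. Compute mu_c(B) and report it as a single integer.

Counting measure assigns mu_c(E) = |E| (number of elements) when E is finite.
B has 2 element(s), so mu_c(B) = 2.

2


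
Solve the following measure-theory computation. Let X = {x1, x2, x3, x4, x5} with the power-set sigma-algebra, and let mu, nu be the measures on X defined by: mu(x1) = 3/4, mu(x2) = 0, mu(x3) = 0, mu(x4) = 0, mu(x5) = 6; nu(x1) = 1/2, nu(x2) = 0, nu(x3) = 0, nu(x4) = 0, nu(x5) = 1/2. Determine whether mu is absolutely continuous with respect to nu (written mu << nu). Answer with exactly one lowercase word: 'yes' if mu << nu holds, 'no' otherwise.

mu << nu means: every nu-null measurable set is also mu-null; equivalently, for every atom x, if nu({x}) = 0 then mu({x}) = 0.
Checking each atom:
  x1: nu = 1/2 > 0 -> no constraint.
  x2: nu = 0, mu = 0 -> consistent with mu << nu.
  x3: nu = 0, mu = 0 -> consistent with mu << nu.
  x4: nu = 0, mu = 0 -> consistent with mu << nu.
  x5: nu = 1/2 > 0 -> no constraint.
No atom violates the condition. Therefore mu << nu.

yes


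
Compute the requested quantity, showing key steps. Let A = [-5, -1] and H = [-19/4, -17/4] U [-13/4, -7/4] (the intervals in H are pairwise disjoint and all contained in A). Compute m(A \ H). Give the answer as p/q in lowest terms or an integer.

The ambient interval has length m(A) = -1 - (-5) = 4.
Since the holes are disjoint and sit inside A, by finite additivity
  m(H) = sum_i (b_i - a_i), and m(A \ H) = m(A) - m(H).
Computing the hole measures:
  m(H_1) = -17/4 - (-19/4) = 1/2.
  m(H_2) = -7/4 - (-13/4) = 3/2.
Summed: m(H) = 1/2 + 3/2 = 2.
So m(A \ H) = 4 - 2 = 2.

2


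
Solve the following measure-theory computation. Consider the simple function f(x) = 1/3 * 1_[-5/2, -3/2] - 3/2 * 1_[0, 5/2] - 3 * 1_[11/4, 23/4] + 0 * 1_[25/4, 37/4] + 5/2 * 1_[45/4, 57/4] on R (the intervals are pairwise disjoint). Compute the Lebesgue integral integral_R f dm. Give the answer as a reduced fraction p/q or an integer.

For a simple function f = sum_i c_i * 1_{A_i} with disjoint A_i,
  integral f dm = sum_i c_i * m(A_i).
Lengths of the A_i:
  m(A_1) = -3/2 - (-5/2) = 1.
  m(A_2) = 5/2 - 0 = 5/2.
  m(A_3) = 23/4 - 11/4 = 3.
  m(A_4) = 37/4 - 25/4 = 3.
  m(A_5) = 57/4 - 45/4 = 3.
Contributions c_i * m(A_i):
  (1/3) * (1) = 1/3.
  (-3/2) * (5/2) = -15/4.
  (-3) * (3) = -9.
  (0) * (3) = 0.
  (5/2) * (3) = 15/2.
Total: 1/3 - 15/4 - 9 + 0 + 15/2 = -59/12.

-59/12


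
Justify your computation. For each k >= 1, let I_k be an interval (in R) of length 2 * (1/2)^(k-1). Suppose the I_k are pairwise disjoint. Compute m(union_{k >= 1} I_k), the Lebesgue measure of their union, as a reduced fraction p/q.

By countable additivity of the Lebesgue measure on pairwise disjoint measurable sets,
  m(union_{k >= 1} I_k) = sum_{k >= 1} m(I_k) = sum_{k >= 1} a * r^(k-1),
  with a = 2 and r = 1/2.
Since 0 < r = 1/2 < 1, the geometric series converges:
  sum_{k >= 1} a * r^(k-1) = a / (1 - r).
  = 2 / (1 - 1/2)
  = 2 / (1/2)
  = 4.

4


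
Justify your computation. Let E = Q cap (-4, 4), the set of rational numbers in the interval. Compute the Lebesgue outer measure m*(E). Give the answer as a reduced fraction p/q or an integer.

Q cap (-4, 4) is countable; list its elements as q_1, q_2, ... . Fix eps > 0 and cover the k-th point by an interval of length eps * 2^(-k). The cover has total length eps * sum_{k>=1} 2^(-k) = eps, so by definition of outer measure m*(Q cap (-4, 4)) <= eps. Since eps was arbitrary and m* >= 0, the outer measure is 0.

0


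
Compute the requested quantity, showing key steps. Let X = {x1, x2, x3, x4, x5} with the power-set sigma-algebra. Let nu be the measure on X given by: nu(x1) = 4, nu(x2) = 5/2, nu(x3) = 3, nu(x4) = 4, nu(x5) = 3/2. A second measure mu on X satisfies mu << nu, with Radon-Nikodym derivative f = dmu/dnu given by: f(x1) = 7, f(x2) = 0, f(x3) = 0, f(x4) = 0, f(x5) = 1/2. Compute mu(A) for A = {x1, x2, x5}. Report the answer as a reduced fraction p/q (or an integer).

By the defining property of the Radon-Nikodym derivative, for every measurable set A,
  mu(A) = integral_A f dnu.
Since nu is a discrete measure concentrated on the atoms of X, the integral over A reduces to the sum
  mu(A) = sum_{x in A} f(x) * nu({x}).
Computing each term:
  x1: f(x1) * nu(x1) = 7 * 4 = 28.
  x2: f(x2) * nu(x2) = 0 * 5/2 = 0.
  x5: f(x5) * nu(x5) = 1/2 * 3/2 = 3/4.
Summing: mu(A) = 28 + 0 + 3/4 = 115/4.

115/4


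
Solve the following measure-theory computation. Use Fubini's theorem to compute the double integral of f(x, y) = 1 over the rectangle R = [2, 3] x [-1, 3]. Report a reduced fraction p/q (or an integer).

f(x, y) is a tensor product of a function of x and a function of y, and both factors are bounded continuous (hence Lebesgue integrable) on the rectangle, so Fubini's theorem applies:
  integral_R f d(m x m) = (integral_a1^b1 1 dx) * (integral_a2^b2 1 dy).
Inner integral in x: integral_{2}^{3} 1 dx = (3^1 - 2^1)/1
  = 1.
Inner integral in y: integral_{-1}^{3} 1 dy = (3^1 - (-1)^1)/1
  = 4.
Product: (1) * (4) = 4.

4


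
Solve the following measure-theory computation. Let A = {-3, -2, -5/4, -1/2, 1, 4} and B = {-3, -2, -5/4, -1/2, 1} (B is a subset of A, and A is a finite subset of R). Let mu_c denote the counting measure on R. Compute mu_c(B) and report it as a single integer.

Counting measure assigns mu_c(E) = |E| (number of elements) when E is finite.
B has 5 element(s), so mu_c(B) = 5.

5


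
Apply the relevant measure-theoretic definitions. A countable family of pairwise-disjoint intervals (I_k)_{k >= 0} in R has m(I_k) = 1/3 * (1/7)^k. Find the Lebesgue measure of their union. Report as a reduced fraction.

By countable additivity of the Lebesgue measure on pairwise disjoint measurable sets,
  m(union_{k >= 0} I_k) = sum_{k >= 0} m(I_k) = sum_{k >= 0} a * r^k,
  with a = 1/3 and r = 1/7.
Since 0 < r = 1/7 < 1, the geometric series converges:
  sum_{k >= 0} a * r^k = a / (1 - r).
  = 1/3 / (1 - 1/7)
  = 1/3 / (6/7)
  = 7/18.

7/18


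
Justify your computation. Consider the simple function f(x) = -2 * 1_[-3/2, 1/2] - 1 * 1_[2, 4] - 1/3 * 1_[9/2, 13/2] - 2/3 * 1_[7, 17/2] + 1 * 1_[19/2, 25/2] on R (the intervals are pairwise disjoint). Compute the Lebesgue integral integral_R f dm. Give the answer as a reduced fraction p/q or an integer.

For a simple function f = sum_i c_i * 1_{A_i} with disjoint A_i,
  integral f dm = sum_i c_i * m(A_i).
Lengths of the A_i:
  m(A_1) = 1/2 - (-3/2) = 2.
  m(A_2) = 4 - 2 = 2.
  m(A_3) = 13/2 - 9/2 = 2.
  m(A_4) = 17/2 - 7 = 3/2.
  m(A_5) = 25/2 - 19/2 = 3.
Contributions c_i * m(A_i):
  (-2) * (2) = -4.
  (-1) * (2) = -2.
  (-1/3) * (2) = -2/3.
  (-2/3) * (3/2) = -1.
  (1) * (3) = 3.
Total: -4 - 2 - 2/3 - 1 + 3 = -14/3.

-14/3


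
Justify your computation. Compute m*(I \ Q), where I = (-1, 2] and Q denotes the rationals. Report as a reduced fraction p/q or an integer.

The interval I = (-1, 2] has m(I) = 2 - (-1) = 3 (endpoints are measure-zero, so open/closed/half-open agree). Write I = (I cap Q) u (I \ Q). The rationals in I are countable, so m*(I cap Q) = 0 (cover each rational by intervals whose total length is arbitrarily small). By countable subadditivity m*(I) <= m*(I cap Q) + m*(I \ Q), hence m*(I \ Q) >= m(I) = 3. The reverse inequality m*(I \ Q) <= m*(I) = 3 is trivial since (I \ Q) is a subset of I. Therefore m*(I \ Q) = 3.

3


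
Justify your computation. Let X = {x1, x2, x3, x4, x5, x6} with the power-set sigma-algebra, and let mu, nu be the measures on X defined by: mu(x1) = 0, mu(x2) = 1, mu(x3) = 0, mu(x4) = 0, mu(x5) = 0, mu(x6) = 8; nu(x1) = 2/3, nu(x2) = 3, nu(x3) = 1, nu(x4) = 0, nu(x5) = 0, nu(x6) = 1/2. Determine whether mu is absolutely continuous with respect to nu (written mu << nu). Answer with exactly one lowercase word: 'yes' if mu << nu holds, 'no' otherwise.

mu << nu means: every nu-null measurable set is also mu-null; equivalently, for every atom x, if nu({x}) = 0 then mu({x}) = 0.
Checking each atom:
  x1: nu = 2/3 > 0 -> no constraint.
  x2: nu = 3 > 0 -> no constraint.
  x3: nu = 1 > 0 -> no constraint.
  x4: nu = 0, mu = 0 -> consistent with mu << nu.
  x5: nu = 0, mu = 0 -> consistent with mu << nu.
  x6: nu = 1/2 > 0 -> no constraint.
No atom violates the condition. Therefore mu << nu.

yes


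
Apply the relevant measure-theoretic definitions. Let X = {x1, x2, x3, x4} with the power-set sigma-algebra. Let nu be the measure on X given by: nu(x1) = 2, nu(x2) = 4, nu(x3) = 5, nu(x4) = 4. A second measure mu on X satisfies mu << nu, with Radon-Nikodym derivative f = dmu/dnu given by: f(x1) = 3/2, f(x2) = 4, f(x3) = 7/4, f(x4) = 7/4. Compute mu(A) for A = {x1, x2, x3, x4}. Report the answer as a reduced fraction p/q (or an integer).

By the defining property of the Radon-Nikodym derivative, for every measurable set A,
  mu(A) = integral_A f dnu.
Since nu is a discrete measure concentrated on the atoms of X, the integral over A reduces to the sum
  mu(A) = sum_{x in A} f(x) * nu({x}).
Computing each term:
  x1: f(x1) * nu(x1) = 3/2 * 2 = 3.
  x2: f(x2) * nu(x2) = 4 * 4 = 16.
  x3: f(x3) * nu(x3) = 7/4 * 5 = 35/4.
  x4: f(x4) * nu(x4) = 7/4 * 4 = 7.
Summing: mu(A) = 3 + 16 + 35/4 + 7 = 139/4.

139/4
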